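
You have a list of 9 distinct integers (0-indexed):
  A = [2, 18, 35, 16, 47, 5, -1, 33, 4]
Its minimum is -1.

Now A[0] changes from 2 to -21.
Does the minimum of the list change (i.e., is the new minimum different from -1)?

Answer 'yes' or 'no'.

Old min = -1
Change: A[0] 2 -> -21
Changed element was NOT the min; min changes only if -21 < -1.
New min = -21; changed? yes

Answer: yes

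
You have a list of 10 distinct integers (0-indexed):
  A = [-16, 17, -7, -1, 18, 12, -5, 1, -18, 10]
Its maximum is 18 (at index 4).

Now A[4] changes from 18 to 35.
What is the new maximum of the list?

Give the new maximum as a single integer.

Old max = 18 (at index 4)
Change: A[4] 18 -> 35
Changed element WAS the max -> may need rescan.
  Max of remaining elements: 17
  New max = max(35, 17) = 35

Answer: 35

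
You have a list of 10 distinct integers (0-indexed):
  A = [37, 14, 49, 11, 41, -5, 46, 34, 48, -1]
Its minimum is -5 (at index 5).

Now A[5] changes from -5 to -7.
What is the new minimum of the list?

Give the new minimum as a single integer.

Answer: -7

Derivation:
Old min = -5 (at index 5)
Change: A[5] -5 -> -7
Changed element WAS the min. Need to check: is -7 still <= all others?
  Min of remaining elements: -1
  New min = min(-7, -1) = -7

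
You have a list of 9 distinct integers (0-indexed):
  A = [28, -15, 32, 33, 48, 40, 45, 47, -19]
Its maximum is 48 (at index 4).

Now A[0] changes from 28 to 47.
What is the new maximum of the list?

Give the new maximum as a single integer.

Answer: 48

Derivation:
Old max = 48 (at index 4)
Change: A[0] 28 -> 47
Changed element was NOT the old max.
  New max = max(old_max, new_val) = max(48, 47) = 48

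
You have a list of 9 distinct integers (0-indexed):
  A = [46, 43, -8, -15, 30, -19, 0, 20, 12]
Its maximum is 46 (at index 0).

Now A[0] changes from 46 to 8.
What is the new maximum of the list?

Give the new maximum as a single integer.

Old max = 46 (at index 0)
Change: A[0] 46 -> 8
Changed element WAS the max -> may need rescan.
  Max of remaining elements: 43
  New max = max(8, 43) = 43

Answer: 43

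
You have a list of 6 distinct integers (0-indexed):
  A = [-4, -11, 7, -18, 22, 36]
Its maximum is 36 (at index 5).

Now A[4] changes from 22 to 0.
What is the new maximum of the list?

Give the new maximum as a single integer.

Answer: 36

Derivation:
Old max = 36 (at index 5)
Change: A[4] 22 -> 0
Changed element was NOT the old max.
  New max = max(old_max, new_val) = max(36, 0) = 36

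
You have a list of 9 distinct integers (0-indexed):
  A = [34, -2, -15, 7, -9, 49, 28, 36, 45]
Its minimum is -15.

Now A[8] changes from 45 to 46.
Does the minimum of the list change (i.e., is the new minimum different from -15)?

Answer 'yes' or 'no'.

Answer: no

Derivation:
Old min = -15
Change: A[8] 45 -> 46
Changed element was NOT the min; min changes only if 46 < -15.
New min = -15; changed? no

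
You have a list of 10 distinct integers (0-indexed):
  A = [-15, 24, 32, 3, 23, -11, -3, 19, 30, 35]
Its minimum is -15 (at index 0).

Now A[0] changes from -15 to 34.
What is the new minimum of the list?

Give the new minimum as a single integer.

Answer: -11

Derivation:
Old min = -15 (at index 0)
Change: A[0] -15 -> 34
Changed element WAS the min. Need to check: is 34 still <= all others?
  Min of remaining elements: -11
  New min = min(34, -11) = -11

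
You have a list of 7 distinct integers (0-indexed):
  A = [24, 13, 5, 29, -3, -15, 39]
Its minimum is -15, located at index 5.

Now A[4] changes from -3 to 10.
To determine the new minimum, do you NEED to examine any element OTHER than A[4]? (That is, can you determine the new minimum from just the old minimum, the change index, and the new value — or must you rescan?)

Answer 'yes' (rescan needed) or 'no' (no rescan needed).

Old min = -15 at index 5
Change at index 4: -3 -> 10
Index 4 was NOT the min. New min = min(-15, 10). No rescan of other elements needed.
Needs rescan: no

Answer: no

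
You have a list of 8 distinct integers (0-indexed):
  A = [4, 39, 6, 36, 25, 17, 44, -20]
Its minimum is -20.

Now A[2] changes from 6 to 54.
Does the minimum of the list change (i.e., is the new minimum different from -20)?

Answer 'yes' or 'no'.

Answer: no

Derivation:
Old min = -20
Change: A[2] 6 -> 54
Changed element was NOT the min; min changes only if 54 < -20.
New min = -20; changed? no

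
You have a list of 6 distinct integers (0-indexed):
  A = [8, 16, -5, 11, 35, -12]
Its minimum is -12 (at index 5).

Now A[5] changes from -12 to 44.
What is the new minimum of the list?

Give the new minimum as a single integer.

Old min = -12 (at index 5)
Change: A[5] -12 -> 44
Changed element WAS the min. Need to check: is 44 still <= all others?
  Min of remaining elements: -5
  New min = min(44, -5) = -5

Answer: -5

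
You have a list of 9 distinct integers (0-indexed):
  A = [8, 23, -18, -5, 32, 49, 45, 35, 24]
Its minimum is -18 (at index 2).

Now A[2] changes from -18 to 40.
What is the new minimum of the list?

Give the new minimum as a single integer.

Answer: -5

Derivation:
Old min = -18 (at index 2)
Change: A[2] -18 -> 40
Changed element WAS the min. Need to check: is 40 still <= all others?
  Min of remaining elements: -5
  New min = min(40, -5) = -5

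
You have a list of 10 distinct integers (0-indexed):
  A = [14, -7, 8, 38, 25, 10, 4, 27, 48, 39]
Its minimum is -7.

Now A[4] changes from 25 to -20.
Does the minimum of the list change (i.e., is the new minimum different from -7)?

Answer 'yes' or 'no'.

Old min = -7
Change: A[4] 25 -> -20
Changed element was NOT the min; min changes only if -20 < -7.
New min = -20; changed? yes

Answer: yes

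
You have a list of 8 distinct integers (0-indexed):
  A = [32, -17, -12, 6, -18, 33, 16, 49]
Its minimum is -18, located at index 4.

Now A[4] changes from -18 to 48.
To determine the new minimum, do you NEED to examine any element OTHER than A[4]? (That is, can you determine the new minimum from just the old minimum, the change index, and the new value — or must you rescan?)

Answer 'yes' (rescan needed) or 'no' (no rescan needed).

Old min = -18 at index 4
Change at index 4: -18 -> 48
Index 4 WAS the min and new value 48 > old min -18. Must rescan other elements to find the new min.
Needs rescan: yes

Answer: yes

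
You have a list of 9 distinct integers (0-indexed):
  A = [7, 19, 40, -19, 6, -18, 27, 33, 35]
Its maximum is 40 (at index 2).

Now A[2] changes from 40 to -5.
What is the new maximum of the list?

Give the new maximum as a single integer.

Old max = 40 (at index 2)
Change: A[2] 40 -> -5
Changed element WAS the max -> may need rescan.
  Max of remaining elements: 35
  New max = max(-5, 35) = 35

Answer: 35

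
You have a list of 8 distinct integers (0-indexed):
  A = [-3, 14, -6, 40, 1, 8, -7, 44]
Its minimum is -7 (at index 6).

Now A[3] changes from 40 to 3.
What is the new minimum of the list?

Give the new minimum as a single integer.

Old min = -7 (at index 6)
Change: A[3] 40 -> 3
Changed element was NOT the old min.
  New min = min(old_min, new_val) = min(-7, 3) = -7

Answer: -7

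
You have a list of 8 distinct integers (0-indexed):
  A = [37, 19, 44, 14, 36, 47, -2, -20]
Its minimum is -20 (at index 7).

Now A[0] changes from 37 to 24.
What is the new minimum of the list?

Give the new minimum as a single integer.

Old min = -20 (at index 7)
Change: A[0] 37 -> 24
Changed element was NOT the old min.
  New min = min(old_min, new_val) = min(-20, 24) = -20

Answer: -20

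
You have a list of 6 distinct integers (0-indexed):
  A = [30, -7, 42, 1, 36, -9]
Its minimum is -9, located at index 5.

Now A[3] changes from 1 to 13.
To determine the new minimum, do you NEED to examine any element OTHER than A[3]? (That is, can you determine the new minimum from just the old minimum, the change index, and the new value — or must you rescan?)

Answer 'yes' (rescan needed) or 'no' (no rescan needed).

Old min = -9 at index 5
Change at index 3: 1 -> 13
Index 3 was NOT the min. New min = min(-9, 13). No rescan of other elements needed.
Needs rescan: no

Answer: no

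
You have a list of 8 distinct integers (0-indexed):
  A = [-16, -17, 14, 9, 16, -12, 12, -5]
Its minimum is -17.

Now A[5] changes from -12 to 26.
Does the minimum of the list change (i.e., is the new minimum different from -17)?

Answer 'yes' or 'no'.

Answer: no

Derivation:
Old min = -17
Change: A[5] -12 -> 26
Changed element was NOT the min; min changes only if 26 < -17.
New min = -17; changed? no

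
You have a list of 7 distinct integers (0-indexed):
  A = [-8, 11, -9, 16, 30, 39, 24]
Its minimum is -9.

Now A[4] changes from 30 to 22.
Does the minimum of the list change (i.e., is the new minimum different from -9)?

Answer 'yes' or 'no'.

Old min = -9
Change: A[4] 30 -> 22
Changed element was NOT the min; min changes only if 22 < -9.
New min = -9; changed? no

Answer: no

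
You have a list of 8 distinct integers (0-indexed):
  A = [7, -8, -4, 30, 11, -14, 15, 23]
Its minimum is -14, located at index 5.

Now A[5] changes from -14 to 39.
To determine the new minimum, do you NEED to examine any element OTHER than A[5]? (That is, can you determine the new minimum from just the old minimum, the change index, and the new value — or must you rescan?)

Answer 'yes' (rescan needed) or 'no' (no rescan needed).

Old min = -14 at index 5
Change at index 5: -14 -> 39
Index 5 WAS the min and new value 39 > old min -14. Must rescan other elements to find the new min.
Needs rescan: yes

Answer: yes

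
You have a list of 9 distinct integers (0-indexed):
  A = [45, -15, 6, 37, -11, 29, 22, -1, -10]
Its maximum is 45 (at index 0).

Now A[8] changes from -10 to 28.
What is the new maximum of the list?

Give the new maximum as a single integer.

Answer: 45

Derivation:
Old max = 45 (at index 0)
Change: A[8] -10 -> 28
Changed element was NOT the old max.
  New max = max(old_max, new_val) = max(45, 28) = 45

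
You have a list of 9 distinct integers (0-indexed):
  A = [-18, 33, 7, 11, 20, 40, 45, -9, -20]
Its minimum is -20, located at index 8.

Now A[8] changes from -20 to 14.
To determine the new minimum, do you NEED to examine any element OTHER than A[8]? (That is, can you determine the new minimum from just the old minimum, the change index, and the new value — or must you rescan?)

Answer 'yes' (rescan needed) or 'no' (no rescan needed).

Old min = -20 at index 8
Change at index 8: -20 -> 14
Index 8 WAS the min and new value 14 > old min -20. Must rescan other elements to find the new min.
Needs rescan: yes

Answer: yes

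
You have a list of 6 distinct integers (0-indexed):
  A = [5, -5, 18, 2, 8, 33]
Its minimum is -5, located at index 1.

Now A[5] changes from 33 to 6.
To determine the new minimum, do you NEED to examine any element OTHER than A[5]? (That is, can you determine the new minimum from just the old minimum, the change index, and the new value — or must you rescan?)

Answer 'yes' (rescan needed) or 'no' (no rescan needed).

Answer: no

Derivation:
Old min = -5 at index 1
Change at index 5: 33 -> 6
Index 5 was NOT the min. New min = min(-5, 6). No rescan of other elements needed.
Needs rescan: no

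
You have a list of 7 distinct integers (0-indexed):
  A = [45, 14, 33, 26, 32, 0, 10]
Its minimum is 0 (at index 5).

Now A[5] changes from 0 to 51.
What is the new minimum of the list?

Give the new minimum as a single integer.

Old min = 0 (at index 5)
Change: A[5] 0 -> 51
Changed element WAS the min. Need to check: is 51 still <= all others?
  Min of remaining elements: 10
  New min = min(51, 10) = 10

Answer: 10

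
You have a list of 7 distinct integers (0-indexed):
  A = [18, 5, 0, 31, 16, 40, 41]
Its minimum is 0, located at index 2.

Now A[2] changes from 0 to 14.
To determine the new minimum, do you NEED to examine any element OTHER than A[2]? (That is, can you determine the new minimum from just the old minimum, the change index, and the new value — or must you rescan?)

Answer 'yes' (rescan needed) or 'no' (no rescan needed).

Old min = 0 at index 2
Change at index 2: 0 -> 14
Index 2 WAS the min and new value 14 > old min 0. Must rescan other elements to find the new min.
Needs rescan: yes

Answer: yes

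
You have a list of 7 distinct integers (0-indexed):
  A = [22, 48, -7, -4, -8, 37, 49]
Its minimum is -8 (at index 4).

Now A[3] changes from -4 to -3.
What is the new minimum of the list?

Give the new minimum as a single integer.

Answer: -8

Derivation:
Old min = -8 (at index 4)
Change: A[3] -4 -> -3
Changed element was NOT the old min.
  New min = min(old_min, new_val) = min(-8, -3) = -8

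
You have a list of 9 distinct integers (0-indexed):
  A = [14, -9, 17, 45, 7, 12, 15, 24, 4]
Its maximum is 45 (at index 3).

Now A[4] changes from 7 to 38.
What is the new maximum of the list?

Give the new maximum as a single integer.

Answer: 45

Derivation:
Old max = 45 (at index 3)
Change: A[4] 7 -> 38
Changed element was NOT the old max.
  New max = max(old_max, new_val) = max(45, 38) = 45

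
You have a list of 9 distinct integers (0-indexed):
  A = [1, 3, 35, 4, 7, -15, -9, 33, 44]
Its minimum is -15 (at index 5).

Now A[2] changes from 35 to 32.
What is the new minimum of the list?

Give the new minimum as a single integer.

Answer: -15

Derivation:
Old min = -15 (at index 5)
Change: A[2] 35 -> 32
Changed element was NOT the old min.
  New min = min(old_min, new_val) = min(-15, 32) = -15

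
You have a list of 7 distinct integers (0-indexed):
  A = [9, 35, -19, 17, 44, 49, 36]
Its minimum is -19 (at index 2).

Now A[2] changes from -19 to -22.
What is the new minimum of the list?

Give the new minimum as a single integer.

Answer: -22

Derivation:
Old min = -19 (at index 2)
Change: A[2] -19 -> -22
Changed element WAS the min. Need to check: is -22 still <= all others?
  Min of remaining elements: 9
  New min = min(-22, 9) = -22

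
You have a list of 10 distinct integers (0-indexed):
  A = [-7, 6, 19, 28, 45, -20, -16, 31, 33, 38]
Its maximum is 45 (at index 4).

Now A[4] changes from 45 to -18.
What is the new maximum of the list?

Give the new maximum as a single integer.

Old max = 45 (at index 4)
Change: A[4] 45 -> -18
Changed element WAS the max -> may need rescan.
  Max of remaining elements: 38
  New max = max(-18, 38) = 38

Answer: 38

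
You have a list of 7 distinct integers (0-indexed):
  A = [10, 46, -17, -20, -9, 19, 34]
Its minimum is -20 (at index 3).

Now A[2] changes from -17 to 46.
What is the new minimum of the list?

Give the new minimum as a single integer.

Old min = -20 (at index 3)
Change: A[2] -17 -> 46
Changed element was NOT the old min.
  New min = min(old_min, new_val) = min(-20, 46) = -20

Answer: -20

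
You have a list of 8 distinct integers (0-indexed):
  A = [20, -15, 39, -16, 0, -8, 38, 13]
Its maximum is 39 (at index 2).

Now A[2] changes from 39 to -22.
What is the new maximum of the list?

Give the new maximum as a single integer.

Old max = 39 (at index 2)
Change: A[2] 39 -> -22
Changed element WAS the max -> may need rescan.
  Max of remaining elements: 38
  New max = max(-22, 38) = 38

Answer: 38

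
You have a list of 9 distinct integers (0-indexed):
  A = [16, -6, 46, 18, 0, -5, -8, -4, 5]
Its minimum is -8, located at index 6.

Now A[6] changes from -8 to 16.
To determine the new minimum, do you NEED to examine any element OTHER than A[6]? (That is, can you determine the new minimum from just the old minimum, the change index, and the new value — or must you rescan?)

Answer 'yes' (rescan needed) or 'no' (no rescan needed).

Old min = -8 at index 6
Change at index 6: -8 -> 16
Index 6 WAS the min and new value 16 > old min -8. Must rescan other elements to find the new min.
Needs rescan: yes

Answer: yes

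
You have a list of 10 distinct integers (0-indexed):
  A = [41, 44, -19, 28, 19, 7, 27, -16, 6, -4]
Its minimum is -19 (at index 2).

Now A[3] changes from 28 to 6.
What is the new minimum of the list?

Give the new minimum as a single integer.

Old min = -19 (at index 2)
Change: A[3] 28 -> 6
Changed element was NOT the old min.
  New min = min(old_min, new_val) = min(-19, 6) = -19

Answer: -19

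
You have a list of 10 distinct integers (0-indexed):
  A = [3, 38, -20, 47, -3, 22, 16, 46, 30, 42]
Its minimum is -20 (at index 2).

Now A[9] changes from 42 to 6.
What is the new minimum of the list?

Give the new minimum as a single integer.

Old min = -20 (at index 2)
Change: A[9] 42 -> 6
Changed element was NOT the old min.
  New min = min(old_min, new_val) = min(-20, 6) = -20

Answer: -20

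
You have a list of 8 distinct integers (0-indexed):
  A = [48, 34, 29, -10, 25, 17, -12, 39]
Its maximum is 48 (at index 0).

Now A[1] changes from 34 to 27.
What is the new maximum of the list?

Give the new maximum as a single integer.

Old max = 48 (at index 0)
Change: A[1] 34 -> 27
Changed element was NOT the old max.
  New max = max(old_max, new_val) = max(48, 27) = 48

Answer: 48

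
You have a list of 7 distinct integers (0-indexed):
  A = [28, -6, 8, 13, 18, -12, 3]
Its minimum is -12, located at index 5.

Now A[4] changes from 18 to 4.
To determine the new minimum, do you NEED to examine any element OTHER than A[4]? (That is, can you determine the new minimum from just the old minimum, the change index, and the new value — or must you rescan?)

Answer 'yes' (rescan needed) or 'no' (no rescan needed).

Answer: no

Derivation:
Old min = -12 at index 5
Change at index 4: 18 -> 4
Index 4 was NOT the min. New min = min(-12, 4). No rescan of other elements needed.
Needs rescan: no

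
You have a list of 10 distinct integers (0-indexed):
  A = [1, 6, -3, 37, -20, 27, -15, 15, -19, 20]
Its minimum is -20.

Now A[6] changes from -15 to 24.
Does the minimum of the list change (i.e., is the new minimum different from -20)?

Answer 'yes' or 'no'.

Old min = -20
Change: A[6] -15 -> 24
Changed element was NOT the min; min changes only if 24 < -20.
New min = -20; changed? no

Answer: no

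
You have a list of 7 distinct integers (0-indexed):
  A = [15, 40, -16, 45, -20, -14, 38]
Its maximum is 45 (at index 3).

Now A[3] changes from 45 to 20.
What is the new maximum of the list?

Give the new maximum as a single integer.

Old max = 45 (at index 3)
Change: A[3] 45 -> 20
Changed element WAS the max -> may need rescan.
  Max of remaining elements: 40
  New max = max(20, 40) = 40

Answer: 40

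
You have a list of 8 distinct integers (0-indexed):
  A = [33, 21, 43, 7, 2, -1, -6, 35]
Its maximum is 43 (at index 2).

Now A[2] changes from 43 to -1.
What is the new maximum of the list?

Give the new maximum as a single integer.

Answer: 35

Derivation:
Old max = 43 (at index 2)
Change: A[2] 43 -> -1
Changed element WAS the max -> may need rescan.
  Max of remaining elements: 35
  New max = max(-1, 35) = 35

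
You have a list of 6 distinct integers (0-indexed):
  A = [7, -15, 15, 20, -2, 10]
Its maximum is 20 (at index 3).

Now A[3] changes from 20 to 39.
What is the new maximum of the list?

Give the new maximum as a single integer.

Answer: 39

Derivation:
Old max = 20 (at index 3)
Change: A[3] 20 -> 39
Changed element WAS the max -> may need rescan.
  Max of remaining elements: 15
  New max = max(39, 15) = 39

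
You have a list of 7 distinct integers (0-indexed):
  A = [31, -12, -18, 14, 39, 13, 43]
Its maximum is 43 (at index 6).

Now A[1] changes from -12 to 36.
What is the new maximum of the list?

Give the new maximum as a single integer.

Old max = 43 (at index 6)
Change: A[1] -12 -> 36
Changed element was NOT the old max.
  New max = max(old_max, new_val) = max(43, 36) = 43

Answer: 43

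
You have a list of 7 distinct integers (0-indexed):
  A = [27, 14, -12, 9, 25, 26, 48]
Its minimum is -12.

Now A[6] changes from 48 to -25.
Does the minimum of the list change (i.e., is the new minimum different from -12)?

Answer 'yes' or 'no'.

Old min = -12
Change: A[6] 48 -> -25
Changed element was NOT the min; min changes only if -25 < -12.
New min = -25; changed? yes

Answer: yes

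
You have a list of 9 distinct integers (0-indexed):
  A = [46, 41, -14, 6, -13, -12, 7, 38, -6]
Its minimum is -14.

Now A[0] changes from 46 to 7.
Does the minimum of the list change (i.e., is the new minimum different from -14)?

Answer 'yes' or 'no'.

Old min = -14
Change: A[0] 46 -> 7
Changed element was NOT the min; min changes only if 7 < -14.
New min = -14; changed? no

Answer: no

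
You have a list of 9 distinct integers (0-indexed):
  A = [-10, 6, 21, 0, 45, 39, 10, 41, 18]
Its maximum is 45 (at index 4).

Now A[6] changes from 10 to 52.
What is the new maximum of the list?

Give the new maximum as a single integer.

Answer: 52

Derivation:
Old max = 45 (at index 4)
Change: A[6] 10 -> 52
Changed element was NOT the old max.
  New max = max(old_max, new_val) = max(45, 52) = 52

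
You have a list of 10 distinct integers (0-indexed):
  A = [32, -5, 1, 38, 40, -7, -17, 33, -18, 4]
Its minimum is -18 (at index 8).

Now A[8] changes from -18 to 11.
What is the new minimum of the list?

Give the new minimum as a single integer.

Answer: -17

Derivation:
Old min = -18 (at index 8)
Change: A[8] -18 -> 11
Changed element WAS the min. Need to check: is 11 still <= all others?
  Min of remaining elements: -17
  New min = min(11, -17) = -17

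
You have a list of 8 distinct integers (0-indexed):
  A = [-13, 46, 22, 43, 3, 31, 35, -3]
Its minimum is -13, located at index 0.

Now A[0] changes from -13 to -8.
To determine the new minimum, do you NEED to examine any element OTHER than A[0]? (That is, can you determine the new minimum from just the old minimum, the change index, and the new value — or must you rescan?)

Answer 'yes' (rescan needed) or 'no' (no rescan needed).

Answer: yes

Derivation:
Old min = -13 at index 0
Change at index 0: -13 -> -8
Index 0 WAS the min and new value -8 > old min -13. Must rescan other elements to find the new min.
Needs rescan: yes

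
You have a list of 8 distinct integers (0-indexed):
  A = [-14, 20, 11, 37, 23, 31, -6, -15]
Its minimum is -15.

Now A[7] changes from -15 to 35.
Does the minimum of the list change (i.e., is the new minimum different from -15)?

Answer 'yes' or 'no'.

Answer: yes

Derivation:
Old min = -15
Change: A[7] -15 -> 35
Changed element was the min; new min must be rechecked.
New min = -14; changed? yes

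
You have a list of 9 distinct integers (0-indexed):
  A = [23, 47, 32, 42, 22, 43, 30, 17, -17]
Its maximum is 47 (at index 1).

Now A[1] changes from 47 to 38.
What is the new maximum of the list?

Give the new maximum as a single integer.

Answer: 43

Derivation:
Old max = 47 (at index 1)
Change: A[1] 47 -> 38
Changed element WAS the max -> may need rescan.
  Max of remaining elements: 43
  New max = max(38, 43) = 43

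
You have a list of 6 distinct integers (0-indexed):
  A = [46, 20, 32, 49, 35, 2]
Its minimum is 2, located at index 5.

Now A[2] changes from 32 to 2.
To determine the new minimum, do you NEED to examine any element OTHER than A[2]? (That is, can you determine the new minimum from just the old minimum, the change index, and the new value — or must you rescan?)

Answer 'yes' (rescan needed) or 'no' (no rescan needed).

Answer: no

Derivation:
Old min = 2 at index 5
Change at index 2: 32 -> 2
Index 2 was NOT the min. New min = min(2, 2). No rescan of other elements needed.
Needs rescan: no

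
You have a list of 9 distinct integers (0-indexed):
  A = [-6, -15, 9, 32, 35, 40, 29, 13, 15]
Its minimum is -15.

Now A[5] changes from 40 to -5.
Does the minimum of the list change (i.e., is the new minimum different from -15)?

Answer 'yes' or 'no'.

Old min = -15
Change: A[5] 40 -> -5
Changed element was NOT the min; min changes only if -5 < -15.
New min = -15; changed? no

Answer: no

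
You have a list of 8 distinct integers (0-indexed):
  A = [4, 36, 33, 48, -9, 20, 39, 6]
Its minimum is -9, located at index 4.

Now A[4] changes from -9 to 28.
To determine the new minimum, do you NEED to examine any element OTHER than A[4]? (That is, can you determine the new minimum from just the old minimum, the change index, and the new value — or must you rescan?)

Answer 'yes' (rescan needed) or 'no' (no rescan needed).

Old min = -9 at index 4
Change at index 4: -9 -> 28
Index 4 WAS the min and new value 28 > old min -9. Must rescan other elements to find the new min.
Needs rescan: yes

Answer: yes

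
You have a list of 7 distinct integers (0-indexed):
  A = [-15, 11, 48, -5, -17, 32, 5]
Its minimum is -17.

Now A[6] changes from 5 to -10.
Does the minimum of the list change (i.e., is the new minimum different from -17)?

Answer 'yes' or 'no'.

Old min = -17
Change: A[6] 5 -> -10
Changed element was NOT the min; min changes only if -10 < -17.
New min = -17; changed? no

Answer: no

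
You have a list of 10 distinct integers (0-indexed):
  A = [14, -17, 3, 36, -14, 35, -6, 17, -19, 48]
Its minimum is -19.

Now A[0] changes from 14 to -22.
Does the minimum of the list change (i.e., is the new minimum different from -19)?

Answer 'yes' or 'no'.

Answer: yes

Derivation:
Old min = -19
Change: A[0] 14 -> -22
Changed element was NOT the min; min changes only if -22 < -19.
New min = -22; changed? yes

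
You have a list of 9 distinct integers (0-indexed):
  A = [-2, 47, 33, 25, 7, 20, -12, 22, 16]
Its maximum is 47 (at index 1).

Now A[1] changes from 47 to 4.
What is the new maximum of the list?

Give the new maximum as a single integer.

Old max = 47 (at index 1)
Change: A[1] 47 -> 4
Changed element WAS the max -> may need rescan.
  Max of remaining elements: 33
  New max = max(4, 33) = 33

Answer: 33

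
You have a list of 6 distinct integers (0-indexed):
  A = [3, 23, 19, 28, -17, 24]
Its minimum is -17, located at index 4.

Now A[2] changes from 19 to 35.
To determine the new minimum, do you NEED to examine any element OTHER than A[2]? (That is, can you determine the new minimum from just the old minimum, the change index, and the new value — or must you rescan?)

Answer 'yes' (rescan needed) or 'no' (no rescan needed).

Answer: no

Derivation:
Old min = -17 at index 4
Change at index 2: 19 -> 35
Index 2 was NOT the min. New min = min(-17, 35). No rescan of other elements needed.
Needs rescan: no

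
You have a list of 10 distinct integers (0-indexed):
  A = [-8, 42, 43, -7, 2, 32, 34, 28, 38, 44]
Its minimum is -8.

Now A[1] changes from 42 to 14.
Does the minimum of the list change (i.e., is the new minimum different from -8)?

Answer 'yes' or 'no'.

Answer: no

Derivation:
Old min = -8
Change: A[1] 42 -> 14
Changed element was NOT the min; min changes only if 14 < -8.
New min = -8; changed? no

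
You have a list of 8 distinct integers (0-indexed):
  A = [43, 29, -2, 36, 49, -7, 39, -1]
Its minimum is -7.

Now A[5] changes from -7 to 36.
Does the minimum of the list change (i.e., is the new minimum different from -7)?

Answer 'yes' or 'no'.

Old min = -7
Change: A[5] -7 -> 36
Changed element was the min; new min must be rechecked.
New min = -2; changed? yes

Answer: yes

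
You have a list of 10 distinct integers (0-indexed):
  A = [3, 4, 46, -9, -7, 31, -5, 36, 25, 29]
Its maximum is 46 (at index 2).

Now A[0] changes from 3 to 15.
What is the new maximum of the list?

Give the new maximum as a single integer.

Answer: 46

Derivation:
Old max = 46 (at index 2)
Change: A[0] 3 -> 15
Changed element was NOT the old max.
  New max = max(old_max, new_val) = max(46, 15) = 46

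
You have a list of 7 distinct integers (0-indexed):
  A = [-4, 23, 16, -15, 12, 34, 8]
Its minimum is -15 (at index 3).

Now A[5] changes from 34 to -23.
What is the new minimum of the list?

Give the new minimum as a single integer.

Answer: -23

Derivation:
Old min = -15 (at index 3)
Change: A[5] 34 -> -23
Changed element was NOT the old min.
  New min = min(old_min, new_val) = min(-15, -23) = -23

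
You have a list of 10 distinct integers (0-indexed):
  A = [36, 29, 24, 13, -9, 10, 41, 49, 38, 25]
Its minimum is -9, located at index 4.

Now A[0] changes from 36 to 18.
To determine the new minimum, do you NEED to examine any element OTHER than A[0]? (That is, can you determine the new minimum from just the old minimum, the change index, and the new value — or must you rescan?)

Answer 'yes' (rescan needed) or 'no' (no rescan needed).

Answer: no

Derivation:
Old min = -9 at index 4
Change at index 0: 36 -> 18
Index 0 was NOT the min. New min = min(-9, 18). No rescan of other elements needed.
Needs rescan: no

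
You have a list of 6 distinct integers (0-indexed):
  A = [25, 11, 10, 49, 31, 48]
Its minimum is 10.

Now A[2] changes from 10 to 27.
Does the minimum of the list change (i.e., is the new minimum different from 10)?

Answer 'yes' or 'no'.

Answer: yes

Derivation:
Old min = 10
Change: A[2] 10 -> 27
Changed element was the min; new min must be rechecked.
New min = 11; changed? yes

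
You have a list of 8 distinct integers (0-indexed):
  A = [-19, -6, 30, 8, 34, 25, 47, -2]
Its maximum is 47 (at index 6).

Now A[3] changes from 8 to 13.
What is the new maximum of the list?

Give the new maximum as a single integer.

Answer: 47

Derivation:
Old max = 47 (at index 6)
Change: A[3] 8 -> 13
Changed element was NOT the old max.
  New max = max(old_max, new_val) = max(47, 13) = 47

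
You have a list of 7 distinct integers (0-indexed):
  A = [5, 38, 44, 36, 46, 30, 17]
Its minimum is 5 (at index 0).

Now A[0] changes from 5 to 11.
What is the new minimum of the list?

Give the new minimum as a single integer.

Answer: 11

Derivation:
Old min = 5 (at index 0)
Change: A[0] 5 -> 11
Changed element WAS the min. Need to check: is 11 still <= all others?
  Min of remaining elements: 17
  New min = min(11, 17) = 11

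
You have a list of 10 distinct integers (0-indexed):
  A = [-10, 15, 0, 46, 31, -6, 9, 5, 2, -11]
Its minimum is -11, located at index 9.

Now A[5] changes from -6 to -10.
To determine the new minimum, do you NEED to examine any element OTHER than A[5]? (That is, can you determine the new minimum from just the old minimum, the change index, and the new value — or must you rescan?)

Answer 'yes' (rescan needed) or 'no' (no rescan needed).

Answer: no

Derivation:
Old min = -11 at index 9
Change at index 5: -6 -> -10
Index 5 was NOT the min. New min = min(-11, -10). No rescan of other elements needed.
Needs rescan: no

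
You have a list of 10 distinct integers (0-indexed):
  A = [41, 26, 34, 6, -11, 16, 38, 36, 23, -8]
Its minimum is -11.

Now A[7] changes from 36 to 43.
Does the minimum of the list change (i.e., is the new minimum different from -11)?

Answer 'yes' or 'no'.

Old min = -11
Change: A[7] 36 -> 43
Changed element was NOT the min; min changes only if 43 < -11.
New min = -11; changed? no

Answer: no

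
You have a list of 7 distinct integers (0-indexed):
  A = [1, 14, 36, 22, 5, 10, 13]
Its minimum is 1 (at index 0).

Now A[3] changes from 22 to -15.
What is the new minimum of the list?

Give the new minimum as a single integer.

Answer: -15

Derivation:
Old min = 1 (at index 0)
Change: A[3] 22 -> -15
Changed element was NOT the old min.
  New min = min(old_min, new_val) = min(1, -15) = -15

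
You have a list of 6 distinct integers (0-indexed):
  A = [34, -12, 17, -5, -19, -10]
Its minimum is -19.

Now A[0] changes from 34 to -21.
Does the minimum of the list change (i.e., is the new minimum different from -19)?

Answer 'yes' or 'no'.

Old min = -19
Change: A[0] 34 -> -21
Changed element was NOT the min; min changes only if -21 < -19.
New min = -21; changed? yes

Answer: yes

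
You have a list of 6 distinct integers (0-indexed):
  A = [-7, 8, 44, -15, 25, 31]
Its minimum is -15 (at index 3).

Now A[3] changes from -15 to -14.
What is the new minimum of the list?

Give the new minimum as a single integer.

Answer: -14

Derivation:
Old min = -15 (at index 3)
Change: A[3] -15 -> -14
Changed element WAS the min. Need to check: is -14 still <= all others?
  Min of remaining elements: -7
  New min = min(-14, -7) = -14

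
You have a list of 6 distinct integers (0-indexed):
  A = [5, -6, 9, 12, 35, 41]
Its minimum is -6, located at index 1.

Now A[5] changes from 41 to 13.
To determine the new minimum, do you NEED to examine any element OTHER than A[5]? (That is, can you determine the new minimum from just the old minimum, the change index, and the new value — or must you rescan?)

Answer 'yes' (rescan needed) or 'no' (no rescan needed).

Answer: no

Derivation:
Old min = -6 at index 1
Change at index 5: 41 -> 13
Index 5 was NOT the min. New min = min(-6, 13). No rescan of other elements needed.
Needs rescan: no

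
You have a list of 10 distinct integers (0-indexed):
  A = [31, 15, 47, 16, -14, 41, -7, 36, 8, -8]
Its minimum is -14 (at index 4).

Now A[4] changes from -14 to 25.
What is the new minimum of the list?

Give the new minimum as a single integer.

Answer: -8

Derivation:
Old min = -14 (at index 4)
Change: A[4] -14 -> 25
Changed element WAS the min. Need to check: is 25 still <= all others?
  Min of remaining elements: -8
  New min = min(25, -8) = -8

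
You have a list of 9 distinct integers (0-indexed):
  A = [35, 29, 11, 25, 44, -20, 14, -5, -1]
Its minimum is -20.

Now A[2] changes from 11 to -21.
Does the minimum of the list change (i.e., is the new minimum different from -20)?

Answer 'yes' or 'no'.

Answer: yes

Derivation:
Old min = -20
Change: A[2] 11 -> -21
Changed element was NOT the min; min changes only if -21 < -20.
New min = -21; changed? yes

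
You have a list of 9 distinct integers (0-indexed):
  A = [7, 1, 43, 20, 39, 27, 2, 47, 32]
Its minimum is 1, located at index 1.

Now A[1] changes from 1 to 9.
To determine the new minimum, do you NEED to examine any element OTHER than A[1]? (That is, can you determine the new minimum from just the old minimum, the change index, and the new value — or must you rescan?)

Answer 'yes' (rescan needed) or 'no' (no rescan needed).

Old min = 1 at index 1
Change at index 1: 1 -> 9
Index 1 WAS the min and new value 9 > old min 1. Must rescan other elements to find the new min.
Needs rescan: yes

Answer: yes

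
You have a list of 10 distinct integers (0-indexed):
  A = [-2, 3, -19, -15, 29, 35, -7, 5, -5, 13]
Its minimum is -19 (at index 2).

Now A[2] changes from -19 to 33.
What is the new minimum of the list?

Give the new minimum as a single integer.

Answer: -15

Derivation:
Old min = -19 (at index 2)
Change: A[2] -19 -> 33
Changed element WAS the min. Need to check: is 33 still <= all others?
  Min of remaining elements: -15
  New min = min(33, -15) = -15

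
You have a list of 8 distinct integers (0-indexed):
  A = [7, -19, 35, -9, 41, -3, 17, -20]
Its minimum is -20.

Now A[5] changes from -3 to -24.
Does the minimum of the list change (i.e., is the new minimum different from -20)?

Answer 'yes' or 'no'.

Old min = -20
Change: A[5] -3 -> -24
Changed element was NOT the min; min changes only if -24 < -20.
New min = -24; changed? yes

Answer: yes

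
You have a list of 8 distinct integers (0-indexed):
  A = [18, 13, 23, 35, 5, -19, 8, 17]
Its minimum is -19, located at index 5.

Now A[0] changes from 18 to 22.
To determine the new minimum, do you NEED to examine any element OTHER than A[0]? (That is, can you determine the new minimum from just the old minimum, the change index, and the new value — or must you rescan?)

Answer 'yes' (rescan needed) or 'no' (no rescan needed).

Answer: no

Derivation:
Old min = -19 at index 5
Change at index 0: 18 -> 22
Index 0 was NOT the min. New min = min(-19, 22). No rescan of other elements needed.
Needs rescan: no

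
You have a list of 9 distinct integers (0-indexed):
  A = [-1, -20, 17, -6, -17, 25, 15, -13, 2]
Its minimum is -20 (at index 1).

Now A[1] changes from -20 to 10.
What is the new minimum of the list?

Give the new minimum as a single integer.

Old min = -20 (at index 1)
Change: A[1] -20 -> 10
Changed element WAS the min. Need to check: is 10 still <= all others?
  Min of remaining elements: -17
  New min = min(10, -17) = -17

Answer: -17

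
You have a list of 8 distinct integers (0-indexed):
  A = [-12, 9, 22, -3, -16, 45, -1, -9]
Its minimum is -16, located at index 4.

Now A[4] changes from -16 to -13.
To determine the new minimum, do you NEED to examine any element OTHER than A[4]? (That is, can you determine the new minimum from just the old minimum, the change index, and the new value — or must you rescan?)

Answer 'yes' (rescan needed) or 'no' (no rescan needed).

Old min = -16 at index 4
Change at index 4: -16 -> -13
Index 4 WAS the min and new value -13 > old min -16. Must rescan other elements to find the new min.
Needs rescan: yes

Answer: yes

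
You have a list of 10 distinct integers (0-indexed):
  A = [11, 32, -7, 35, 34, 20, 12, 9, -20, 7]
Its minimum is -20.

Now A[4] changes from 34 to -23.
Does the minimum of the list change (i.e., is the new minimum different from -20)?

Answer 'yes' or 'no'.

Old min = -20
Change: A[4] 34 -> -23
Changed element was NOT the min; min changes only if -23 < -20.
New min = -23; changed? yes

Answer: yes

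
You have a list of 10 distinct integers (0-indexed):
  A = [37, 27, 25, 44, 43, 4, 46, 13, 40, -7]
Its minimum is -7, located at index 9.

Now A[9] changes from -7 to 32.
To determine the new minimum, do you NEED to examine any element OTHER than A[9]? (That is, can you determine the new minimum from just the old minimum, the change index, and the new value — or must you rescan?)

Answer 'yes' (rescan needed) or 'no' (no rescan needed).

Answer: yes

Derivation:
Old min = -7 at index 9
Change at index 9: -7 -> 32
Index 9 WAS the min and new value 32 > old min -7. Must rescan other elements to find the new min.
Needs rescan: yes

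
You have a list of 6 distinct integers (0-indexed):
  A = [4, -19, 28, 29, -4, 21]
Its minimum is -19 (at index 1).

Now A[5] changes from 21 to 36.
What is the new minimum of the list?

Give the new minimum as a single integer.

Old min = -19 (at index 1)
Change: A[5] 21 -> 36
Changed element was NOT the old min.
  New min = min(old_min, new_val) = min(-19, 36) = -19

Answer: -19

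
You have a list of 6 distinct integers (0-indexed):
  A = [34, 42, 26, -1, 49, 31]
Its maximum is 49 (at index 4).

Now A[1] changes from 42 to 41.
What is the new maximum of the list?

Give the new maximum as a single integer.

Answer: 49

Derivation:
Old max = 49 (at index 4)
Change: A[1] 42 -> 41
Changed element was NOT the old max.
  New max = max(old_max, new_val) = max(49, 41) = 49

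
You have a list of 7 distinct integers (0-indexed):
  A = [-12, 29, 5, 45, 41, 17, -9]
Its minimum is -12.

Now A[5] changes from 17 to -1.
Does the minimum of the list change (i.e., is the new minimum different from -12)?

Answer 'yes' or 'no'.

Old min = -12
Change: A[5] 17 -> -1
Changed element was NOT the min; min changes only if -1 < -12.
New min = -12; changed? no

Answer: no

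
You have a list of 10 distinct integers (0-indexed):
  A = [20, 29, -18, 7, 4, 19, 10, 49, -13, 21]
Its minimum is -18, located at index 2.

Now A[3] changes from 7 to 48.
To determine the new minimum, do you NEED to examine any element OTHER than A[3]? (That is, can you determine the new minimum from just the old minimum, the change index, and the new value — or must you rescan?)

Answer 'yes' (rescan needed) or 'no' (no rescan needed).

Answer: no

Derivation:
Old min = -18 at index 2
Change at index 3: 7 -> 48
Index 3 was NOT the min. New min = min(-18, 48). No rescan of other elements needed.
Needs rescan: no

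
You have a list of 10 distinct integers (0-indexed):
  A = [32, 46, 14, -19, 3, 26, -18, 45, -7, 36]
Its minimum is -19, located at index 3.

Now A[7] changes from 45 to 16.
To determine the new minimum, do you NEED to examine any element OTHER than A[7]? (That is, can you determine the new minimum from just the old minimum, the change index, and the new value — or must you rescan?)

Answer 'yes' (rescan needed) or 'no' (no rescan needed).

Old min = -19 at index 3
Change at index 7: 45 -> 16
Index 7 was NOT the min. New min = min(-19, 16). No rescan of other elements needed.
Needs rescan: no

Answer: no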